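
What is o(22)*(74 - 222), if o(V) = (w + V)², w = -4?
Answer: -47952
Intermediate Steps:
o(V) = (-4 + V)²
o(22)*(74 - 222) = (-4 + 22)²*(74 - 222) = 18²*(-148) = 324*(-148) = -47952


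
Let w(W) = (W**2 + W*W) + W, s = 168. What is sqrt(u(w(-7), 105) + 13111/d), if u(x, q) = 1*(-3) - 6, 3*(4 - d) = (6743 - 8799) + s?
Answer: sqrt(422427)/190 ≈ 3.4208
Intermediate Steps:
w(W) = W + 2*W**2 (w(W) = (W**2 + W**2) + W = 2*W**2 + W = W + 2*W**2)
d = 1900/3 (d = 4 - ((6743 - 8799) + 168)/3 = 4 - (-2056 + 168)/3 = 4 - 1/3*(-1888) = 4 + 1888/3 = 1900/3 ≈ 633.33)
u(x, q) = -9 (u(x, q) = -3 - 6 = -9)
sqrt(u(w(-7), 105) + 13111/d) = sqrt(-9 + 13111/(1900/3)) = sqrt(-9 + 13111*(3/1900)) = sqrt(-9 + 39333/1900) = sqrt(22233/1900) = sqrt(422427)/190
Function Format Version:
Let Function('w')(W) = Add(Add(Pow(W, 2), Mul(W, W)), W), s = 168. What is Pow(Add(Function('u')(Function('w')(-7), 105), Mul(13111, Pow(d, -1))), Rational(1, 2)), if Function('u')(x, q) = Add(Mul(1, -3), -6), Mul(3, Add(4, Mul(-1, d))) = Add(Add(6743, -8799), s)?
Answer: Mul(Rational(1, 190), Pow(422427, Rational(1, 2))) ≈ 3.4208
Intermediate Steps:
Function('w')(W) = Add(W, Mul(2, Pow(W, 2))) (Function('w')(W) = Add(Add(Pow(W, 2), Pow(W, 2)), W) = Add(Mul(2, Pow(W, 2)), W) = Add(W, Mul(2, Pow(W, 2))))
d = Rational(1900, 3) (d = Add(4, Mul(Rational(-1, 3), Add(Add(6743, -8799), 168))) = Add(4, Mul(Rational(-1, 3), Add(-2056, 168))) = Add(4, Mul(Rational(-1, 3), -1888)) = Add(4, Rational(1888, 3)) = Rational(1900, 3) ≈ 633.33)
Function('u')(x, q) = -9 (Function('u')(x, q) = Add(-3, -6) = -9)
Pow(Add(Function('u')(Function('w')(-7), 105), Mul(13111, Pow(d, -1))), Rational(1, 2)) = Pow(Add(-9, Mul(13111, Pow(Rational(1900, 3), -1))), Rational(1, 2)) = Pow(Add(-9, Mul(13111, Rational(3, 1900))), Rational(1, 2)) = Pow(Add(-9, Rational(39333, 1900)), Rational(1, 2)) = Pow(Rational(22233, 1900), Rational(1, 2)) = Mul(Rational(1, 190), Pow(422427, Rational(1, 2)))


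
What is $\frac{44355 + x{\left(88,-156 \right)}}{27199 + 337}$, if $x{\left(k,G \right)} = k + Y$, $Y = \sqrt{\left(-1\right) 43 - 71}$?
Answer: $\frac{44443}{27536} + \frac{i \sqrt{114}}{27536} \approx 1.614 + 0.00038775 i$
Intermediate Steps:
$Y = i \sqrt{114}$ ($Y = \sqrt{-43 - 71} = \sqrt{-114} = i \sqrt{114} \approx 10.677 i$)
$x{\left(k,G \right)} = k + i \sqrt{114}$
$\frac{44355 + x{\left(88,-156 \right)}}{27199 + 337} = \frac{44355 + \left(88 + i \sqrt{114}\right)}{27199 + 337} = \frac{44443 + i \sqrt{114}}{27536} = \left(44443 + i \sqrt{114}\right) \frac{1}{27536} = \frac{44443}{27536} + \frac{i \sqrt{114}}{27536}$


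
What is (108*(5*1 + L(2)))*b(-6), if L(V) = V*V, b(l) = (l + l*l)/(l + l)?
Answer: -2430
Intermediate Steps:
b(l) = (l + l²)/(2*l) (b(l) = (l + l²)/((2*l)) = (l + l²)*(1/(2*l)) = (l + l²)/(2*l))
L(V) = V²
(108*(5*1 + L(2)))*b(-6) = (108*(5*1 + 2²))*(½ + (½)*(-6)) = (108*(5 + 4))*(½ - 3) = (108*9)*(-5/2) = 972*(-5/2) = -2430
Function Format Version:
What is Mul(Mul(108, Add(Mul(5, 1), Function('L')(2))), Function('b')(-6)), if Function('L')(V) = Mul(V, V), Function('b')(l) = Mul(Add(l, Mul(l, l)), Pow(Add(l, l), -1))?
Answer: -2430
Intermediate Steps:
Function('b')(l) = Mul(Rational(1, 2), Pow(l, -1), Add(l, Pow(l, 2))) (Function('b')(l) = Mul(Add(l, Pow(l, 2)), Pow(Mul(2, l), -1)) = Mul(Add(l, Pow(l, 2)), Mul(Rational(1, 2), Pow(l, -1))) = Mul(Rational(1, 2), Pow(l, -1), Add(l, Pow(l, 2))))
Function('L')(V) = Pow(V, 2)
Mul(Mul(108, Add(Mul(5, 1), Function('L')(2))), Function('b')(-6)) = Mul(Mul(108, Add(Mul(5, 1), Pow(2, 2))), Add(Rational(1, 2), Mul(Rational(1, 2), -6))) = Mul(Mul(108, Add(5, 4)), Add(Rational(1, 2), -3)) = Mul(Mul(108, 9), Rational(-5, 2)) = Mul(972, Rational(-5, 2)) = -2430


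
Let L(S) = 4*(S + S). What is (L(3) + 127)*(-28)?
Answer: -4228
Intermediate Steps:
L(S) = 8*S (L(S) = 4*(2*S) = 8*S)
(L(3) + 127)*(-28) = (8*3 + 127)*(-28) = (24 + 127)*(-28) = 151*(-28) = -4228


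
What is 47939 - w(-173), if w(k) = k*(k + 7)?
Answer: 19221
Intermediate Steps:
w(k) = k*(7 + k)
47939 - w(-173) = 47939 - (-173)*(7 - 173) = 47939 - (-173)*(-166) = 47939 - 1*28718 = 47939 - 28718 = 19221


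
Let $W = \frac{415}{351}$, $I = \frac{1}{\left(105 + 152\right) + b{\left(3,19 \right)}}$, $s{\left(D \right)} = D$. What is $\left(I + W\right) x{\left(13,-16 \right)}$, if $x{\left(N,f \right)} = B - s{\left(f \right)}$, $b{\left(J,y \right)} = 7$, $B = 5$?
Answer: $\frac{256459}{10296} \approx 24.909$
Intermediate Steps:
$x{\left(N,f \right)} = 5 - f$
$I = \frac{1}{264}$ ($I = \frac{1}{\left(105 + 152\right) + 7} = \frac{1}{257 + 7} = \frac{1}{264} \approx 0.0037879$)
$W = \frac{415}{351}$ ($W = 415 \cdot \frac{1}{351} = \frac{415}{351} \approx 1.1823$)
$\left(I + W\right) x{\left(13,-16 \right)} = \left(\frac{1}{264} + \frac{415}{351}\right) \left(5 - -16\right) = \frac{36637 \left(5 + 16\right)}{30888} = \frac{36637}{30888} \cdot 21 = \frac{256459}{10296}$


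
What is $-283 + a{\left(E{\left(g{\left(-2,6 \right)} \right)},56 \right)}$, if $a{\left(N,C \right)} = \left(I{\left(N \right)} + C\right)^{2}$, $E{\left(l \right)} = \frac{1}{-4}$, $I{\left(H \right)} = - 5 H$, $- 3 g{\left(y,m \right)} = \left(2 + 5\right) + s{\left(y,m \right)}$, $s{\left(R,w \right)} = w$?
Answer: $\frac{47913}{16} \approx 2994.6$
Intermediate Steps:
$g{\left(y,m \right)} = - \frac{7}{3} - \frac{m}{3}$ ($g{\left(y,m \right)} = - \frac{\left(2 + 5\right) + m}{3} = - \frac{7 + m}{3} = - \frac{7}{3} - \frac{m}{3}$)
$E{\left(l \right)} = - \frac{1}{4}$
$a{\left(N,C \right)} = \left(C - 5 N\right)^{2}$ ($a{\left(N,C \right)} = \left(- 5 N + C\right)^{2} = \left(C - 5 N\right)^{2}$)
$-283 + a{\left(E{\left(g{\left(-2,6 \right)} \right)},56 \right)} = -283 + \left(56 - - \frac{5}{4}\right)^{2} = -283 + \left(56 + \frac{5}{4}\right)^{2} = -283 + \left(\frac{229}{4}\right)^{2} = -283 + \frac{52441}{16} = \frac{47913}{16}$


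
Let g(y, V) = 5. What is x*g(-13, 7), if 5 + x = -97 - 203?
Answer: -1525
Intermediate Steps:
x = -305 (x = -5 + (-97 - 203) = -5 - 300 = -305)
x*g(-13, 7) = -305*5 = -1525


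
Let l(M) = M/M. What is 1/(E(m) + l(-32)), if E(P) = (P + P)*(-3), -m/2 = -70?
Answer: -1/839 ≈ -0.0011919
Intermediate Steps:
m = 140 (m = -2*(-70) = 140)
l(M) = 1
E(P) = -6*P (E(P) = (2*P)*(-3) = -6*P)
1/(E(m) + l(-32)) = 1/(-6*140 + 1) = 1/(-840 + 1) = 1/(-839) = -1/839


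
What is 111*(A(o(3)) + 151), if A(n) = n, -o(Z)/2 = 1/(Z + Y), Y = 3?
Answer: 16724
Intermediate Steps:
o(Z) = -2/(3 + Z) (o(Z) = -2/(Z + 3) = -2/(3 + Z))
111*(A(o(3)) + 151) = 111*(-2/(3 + 3) + 151) = 111*(-2/6 + 151) = 111*(-2*⅙ + 151) = 111*(-⅓ + 151) = 111*(452/3) = 16724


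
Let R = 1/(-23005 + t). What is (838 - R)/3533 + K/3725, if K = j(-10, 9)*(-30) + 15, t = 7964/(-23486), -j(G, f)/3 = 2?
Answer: 205881806577144/711062229398245 ≈ 0.28954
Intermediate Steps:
j(G, f) = -6 (j(G, f) = -3*2 = -6)
t = -3982/11743 (t = 7964*(-1/23486) = -3982/11743 ≈ -0.33910)
R = -11743/270151697 (R = 1/(-23005 - 3982/11743) = 1/(-270151697/11743) = -11743/270151697 ≈ -4.3468e-5)
K = 195 (K = -6*(-30) + 15 = 180 + 15 = 195)
(838 - R)/3533 + K/3725 = (838 - 1*(-11743/270151697))/3533 + 195/3725 = (838 + 11743/270151697)*(1/3533) + 195*(1/3725) = (226387133829/270151697)*(1/3533) + 39/745 = 226387133829/954445945501 + 39/745 = 205881806577144/711062229398245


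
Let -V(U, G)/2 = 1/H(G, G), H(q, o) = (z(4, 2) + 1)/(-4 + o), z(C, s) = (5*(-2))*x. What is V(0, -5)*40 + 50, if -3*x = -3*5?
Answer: 1730/49 ≈ 35.306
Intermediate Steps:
x = 5 (x = -(-1)*5 = -⅓*(-15) = 5)
z(C, s) = -50 (z(C, s) = (5*(-2))*5 = -10*5 = -50)
H(q, o) = -49/(-4 + o) (H(q, o) = (-50 + 1)/(-4 + o) = -49/(-4 + o))
V(U, G) = -8/49 + 2*G/49 (V(U, G) = -(8/49 - 2*G/49) = -2*(4/49 - G/49) = -8/49 + 2*G/49)
V(0, -5)*40 + 50 = (-8/49 + (2/49)*(-5))*40 + 50 = (-8/49 - 10/49)*40 + 50 = -18/49*40 + 50 = -720/49 + 50 = 1730/49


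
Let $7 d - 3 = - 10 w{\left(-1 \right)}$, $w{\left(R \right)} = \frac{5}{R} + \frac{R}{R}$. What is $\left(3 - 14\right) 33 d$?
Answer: $- \frac{15609}{7} \approx -2229.9$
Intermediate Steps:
$w{\left(R \right)} = 1 + \frac{5}{R}$ ($w{\left(R \right)} = \frac{5}{R} + 1 = 1 + \frac{5}{R}$)
$d = \frac{43}{7}$ ($d = \frac{3}{7} + \frac{\left(-10\right) \frac{5 - 1}{-1}}{7} = \frac{3}{7} + \frac{\left(-10\right) \left(\left(-1\right) 4\right)}{7} = \frac{3}{7} + \frac{\left(-10\right) \left(-4\right)}{7} = \frac{3}{7} + \frac{1}{7} \cdot 40 = \frac{3}{7} + \frac{40}{7} = \frac{43}{7} \approx 6.1429$)
$\left(3 - 14\right) 33 d = \left(3 - 14\right) 33 \cdot \frac{43}{7} = \left(-11\right) 33 \cdot \frac{43}{7} = \left(-363\right) \frac{43}{7} = - \frac{15609}{7}$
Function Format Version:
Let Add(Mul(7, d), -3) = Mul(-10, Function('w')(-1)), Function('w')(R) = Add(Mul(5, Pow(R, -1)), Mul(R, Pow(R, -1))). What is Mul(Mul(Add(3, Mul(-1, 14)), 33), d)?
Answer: Rational(-15609, 7) ≈ -2229.9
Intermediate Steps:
Function('w')(R) = Add(1, Mul(5, Pow(R, -1))) (Function('w')(R) = Add(Mul(5, Pow(R, -1)), 1) = Add(1, Mul(5, Pow(R, -1))))
d = Rational(43, 7) (d = Add(Rational(3, 7), Mul(Rational(1, 7), Mul(-10, Mul(Pow(-1, -1), Add(5, -1))))) = Add(Rational(3, 7), Mul(Rational(1, 7), Mul(-10, Mul(-1, 4)))) = Add(Rational(3, 7), Mul(Rational(1, 7), Mul(-10, -4))) = Add(Rational(3, 7), Mul(Rational(1, 7), 40)) = Add(Rational(3, 7), Rational(40, 7)) = Rational(43, 7) ≈ 6.1429)
Mul(Mul(Add(3, Mul(-1, 14)), 33), d) = Mul(Mul(Add(3, Mul(-1, 14)), 33), Rational(43, 7)) = Mul(Mul(Add(3, -14), 33), Rational(43, 7)) = Mul(Mul(-11, 33), Rational(43, 7)) = Mul(-363, Rational(43, 7)) = Rational(-15609, 7)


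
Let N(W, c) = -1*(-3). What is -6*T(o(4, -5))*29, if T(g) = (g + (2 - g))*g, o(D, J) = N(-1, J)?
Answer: -1044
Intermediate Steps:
N(W, c) = 3
o(D, J) = 3
T(g) = 2*g
-6*T(o(4, -5))*29 = -12*3*29 = -6*6*29 = -36*29 = -1044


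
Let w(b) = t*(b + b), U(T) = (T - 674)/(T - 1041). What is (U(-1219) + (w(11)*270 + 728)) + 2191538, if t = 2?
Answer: 4981371853/2260 ≈ 2.2041e+6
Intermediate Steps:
U(T) = (-674 + T)/(-1041 + T)
w(b) = 4*b (w(b) = 2*(b + b) = 2*(2*b) = 4*b)
(U(-1219) + (w(11)*270 + 728)) + 2191538 = ((-674 - 1219)/(-1041 - 1219) + ((4*11)*270 + 728)) + 2191538 = (-1893/(-2260) + (44*270 + 728)) + 2191538 = (-1/2260*(-1893) + (11880 + 728)) + 2191538 = (1893/2260 + 12608) + 2191538 = 28495973/2260 + 2191538 = 4981371853/2260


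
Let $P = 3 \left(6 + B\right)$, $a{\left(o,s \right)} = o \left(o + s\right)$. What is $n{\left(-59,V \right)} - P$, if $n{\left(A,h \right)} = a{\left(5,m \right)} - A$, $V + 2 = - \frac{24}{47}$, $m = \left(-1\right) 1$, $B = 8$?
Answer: $37$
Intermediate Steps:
$m = -1$
$V = - \frac{118}{47}$ ($V = -2 - \frac{24}{47} = - \frac{118}{47} \approx -2.5106$)
$P = 42$ ($P = 3 \left(6 + 8\right) = 3 \cdot 14 = 42$)
$n{\left(A,h \right)} = 20 - A$ ($n{\left(A,h \right)} = 5 \left(5 - 1\right) - A = 5 \cdot 4 - A = 20 - A$)
$n{\left(-59,V \right)} - P = \left(20 - -59\right) - 42 = \left(20 + 59\right) - 42 = 79 - 42 = 37$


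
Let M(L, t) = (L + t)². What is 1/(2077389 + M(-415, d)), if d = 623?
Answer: 1/2120653 ≈ 4.7155e-7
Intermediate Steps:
1/(2077389 + M(-415, d)) = 1/(2077389 + (-415 + 623)²) = 1/(2077389 + 208²) = 1/(2077389 + 43264) = 1/2120653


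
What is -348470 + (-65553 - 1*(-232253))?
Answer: -181770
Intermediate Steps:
-348470 + (-65553 - 1*(-232253)) = -348470 + (-65553 + 232253) = -348470 + 166700 = -181770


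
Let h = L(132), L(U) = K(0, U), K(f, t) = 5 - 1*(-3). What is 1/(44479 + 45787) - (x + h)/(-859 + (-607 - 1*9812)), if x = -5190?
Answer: -233873567/509009974 ≈ -0.45947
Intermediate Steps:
K(f, t) = 8 (K(f, t) = 5 + 3 = 8)
L(U) = 8
h = 8
1/(44479 + 45787) - (x + h)/(-859 + (-607 - 1*9812)) = 1/(44479 + 45787) - (-5190 + 8)/(-859 + (-607 - 1*9812)) = 1/90266 - (-5182)/(-859 + (-607 - 9812)) = 1/90266 - (-5182)/(-859 - 10419) = 1/90266 - (-5182)/(-11278) = 1/90266 - (-5182)*(-1)/11278 = 1/90266 - 1*2591/5639 = 1/90266 - 2591/5639 = -233873567/509009974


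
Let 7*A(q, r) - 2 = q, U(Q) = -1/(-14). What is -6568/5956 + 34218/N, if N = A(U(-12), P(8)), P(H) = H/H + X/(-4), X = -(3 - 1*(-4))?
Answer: 4993111378/43181 ≈ 1.1563e+5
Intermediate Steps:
X = -7 (X = -(3 + 4) = -1*7 = -7)
U(Q) = 1/14 (U(Q) = -1*(-1/14) = 1/14)
P(H) = 11/4 (P(H) = H/H - 7/(-4) = 1 - 7*(-1/4) = 1 + 7/4 = 11/4)
A(q, r) = 2/7 + q/7
N = 29/98 (N = 2/7 + (1/7)*(1/14) = 2/7 + 1/98 = 29/98 ≈ 0.29592)
-6568/5956 + 34218/N = -6568/5956 + 34218/(29/98) = -6568*1/5956 + 34218*(98/29) = -1642/1489 + 3353364/29 = 4993111378/43181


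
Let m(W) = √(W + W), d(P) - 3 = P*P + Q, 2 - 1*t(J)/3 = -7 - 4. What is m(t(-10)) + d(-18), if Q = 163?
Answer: 490 + √78 ≈ 498.83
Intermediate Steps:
t(J) = 39 (t(J) = 6 - 3*(-7 - 4) = 6 - 3*(-11) = 6 + 33 = 39)
d(P) = 166 + P² (d(P) = 3 + (P*P + 163) = 3 + (P² + 163) = 3 + (163 + P²) = 166 + P²)
m(W) = √2*√W (m(W) = √(2*W) = √2*√W)
m(t(-10)) + d(-18) = √2*√39 + (166 + (-18)²) = √78 + (166 + 324) = √78 + 490 = 490 + √78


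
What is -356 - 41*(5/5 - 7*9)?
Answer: 2186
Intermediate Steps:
-356 - 41*(5/5 - 7*9) = -356 - 41*(5*(⅕) - 63) = -356 - 41*(1 - 63) = -356 - 41*(-62) = -356 + 2542 = 2186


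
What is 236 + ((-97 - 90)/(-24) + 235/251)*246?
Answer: 2392601/1004 ≈ 2383.1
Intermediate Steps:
236 + ((-97 - 90)/(-24) + 235/251)*246 = 236 + (-187*(-1/24) + 235*(1/251))*246 = 236 + (187/24 + 235/251)*246 = 236 + (52577/6024)*246 = 236 + 2155657/1004 = 2392601/1004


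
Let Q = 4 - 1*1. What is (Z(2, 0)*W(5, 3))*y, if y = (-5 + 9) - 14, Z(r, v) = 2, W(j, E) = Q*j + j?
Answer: -400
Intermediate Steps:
Q = 3 (Q = 4 - 1 = 3)
W(j, E) = 4*j (W(j, E) = 3*j + j = 4*j)
y = -10 (y = 4 - 14 = -10)
(Z(2, 0)*W(5, 3))*y = (2*(4*5))*(-10) = (2*20)*(-10) = 40*(-10) = -400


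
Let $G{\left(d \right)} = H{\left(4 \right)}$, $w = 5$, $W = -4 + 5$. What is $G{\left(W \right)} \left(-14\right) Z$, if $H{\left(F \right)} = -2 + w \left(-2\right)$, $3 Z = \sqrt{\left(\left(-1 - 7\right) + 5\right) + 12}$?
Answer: $168$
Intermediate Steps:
$W = 1$
$Z = 1$ ($Z = \frac{\sqrt{\left(\left(-1 - 7\right) + 5\right) + 12}}{3} = \frac{\sqrt{\left(-8 + 5\right) + 12}}{3} = \frac{\sqrt{-3 + 12}}{3} = \frac{\sqrt{9}}{3} = \frac{1}{3} \cdot 3 = 1$)
$H{\left(F \right)} = -12$ ($H{\left(F \right)} = -2 + 5 \left(-2\right) = -2 - 10 = -12$)
$G{\left(d \right)} = -12$
$G{\left(W \right)} \left(-14\right) Z = \left(-12\right) \left(-14\right) 1 = 168 \cdot 1 = 168$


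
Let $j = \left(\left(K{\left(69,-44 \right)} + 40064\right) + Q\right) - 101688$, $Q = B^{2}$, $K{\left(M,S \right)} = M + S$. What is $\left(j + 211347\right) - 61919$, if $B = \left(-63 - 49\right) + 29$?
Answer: $94718$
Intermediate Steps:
$B = -83$ ($B = -112 + 29 = -83$)
$Q = 6889$ ($Q = \left(-83\right)^{2} = 6889$)
$j = -54710$ ($j = \left(\left(\left(69 - 44\right) + 40064\right) + 6889\right) - 101688 = \left(\left(25 + 40064\right) + 6889\right) - 101688 = \left(40089 + 6889\right) - 101688 = 46978 - 101688 = -54710$)
$\left(j + 211347\right) - 61919 = \left(-54710 + 211347\right) - 61919 = 156637 - 61919 = 94718$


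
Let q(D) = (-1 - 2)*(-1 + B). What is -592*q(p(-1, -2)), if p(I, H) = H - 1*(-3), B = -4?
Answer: -8880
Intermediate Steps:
p(I, H) = 3 + H (p(I, H) = H + 3 = 3 + H)
q(D) = 15 (q(D) = (-1 - 2)*(-1 - 4) = -3*(-5) = 15)
-592*q(p(-1, -2)) = -592*15 = -8880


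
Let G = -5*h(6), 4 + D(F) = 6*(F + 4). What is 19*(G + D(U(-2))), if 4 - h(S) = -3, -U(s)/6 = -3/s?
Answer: -1311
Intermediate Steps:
U(s) = 18/s (U(s) = -(-18)/s = 18/s)
h(S) = 7 (h(S) = 4 - 1*(-3) = 4 + 3 = 7)
D(F) = 20 + 6*F (D(F) = -4 + 6*(F + 4) = -4 + 6*(4 + F) = -4 + (24 + 6*F) = 20 + 6*F)
G = -35 (G = -5*7 = -35)
19*(G + D(U(-2))) = 19*(-35 + (20 + 6*(18/(-2)))) = 19*(-35 + (20 + 6*(18*(-½)))) = 19*(-35 + (20 + 6*(-9))) = 19*(-35 + (20 - 54)) = 19*(-35 - 34) = 19*(-69) = -1311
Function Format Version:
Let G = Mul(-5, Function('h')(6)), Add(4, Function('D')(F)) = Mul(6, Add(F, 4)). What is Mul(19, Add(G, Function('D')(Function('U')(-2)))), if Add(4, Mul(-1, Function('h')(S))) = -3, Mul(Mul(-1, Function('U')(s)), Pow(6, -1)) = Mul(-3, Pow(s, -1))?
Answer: -1311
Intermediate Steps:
Function('U')(s) = Mul(18, Pow(s, -1)) (Function('U')(s) = Mul(-6, Mul(-3, Pow(s, -1))) = Mul(18, Pow(s, -1)))
Function('h')(S) = 7 (Function('h')(S) = Add(4, Mul(-1, -3)) = Add(4, 3) = 7)
Function('D')(F) = Add(20, Mul(6, F)) (Function('D')(F) = Add(-4, Mul(6, Add(F, 4))) = Add(-4, Mul(6, Add(4, F))) = Add(-4, Add(24, Mul(6, F))) = Add(20, Mul(6, F)))
G = -35 (G = Mul(-5, 7) = -35)
Mul(19, Add(G, Function('D')(Function('U')(-2)))) = Mul(19, Add(-35, Add(20, Mul(6, Mul(18, Pow(-2, -1)))))) = Mul(19, Add(-35, Add(20, Mul(6, Mul(18, Rational(-1, 2)))))) = Mul(19, Add(-35, Add(20, Mul(6, -9)))) = Mul(19, Add(-35, Add(20, -54))) = Mul(19, Add(-35, -34)) = Mul(19, -69) = -1311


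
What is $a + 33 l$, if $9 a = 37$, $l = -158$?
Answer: $- \frac{46889}{9} \approx -5209.9$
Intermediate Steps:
$a = \frac{37}{9}$ ($a = \frac{1}{9} \cdot 37 = \frac{37}{9} \approx 4.1111$)
$a + 33 l = \frac{37}{9} + 33 \left(-158\right) = \frac{37}{9} - 5214 = - \frac{46889}{9}$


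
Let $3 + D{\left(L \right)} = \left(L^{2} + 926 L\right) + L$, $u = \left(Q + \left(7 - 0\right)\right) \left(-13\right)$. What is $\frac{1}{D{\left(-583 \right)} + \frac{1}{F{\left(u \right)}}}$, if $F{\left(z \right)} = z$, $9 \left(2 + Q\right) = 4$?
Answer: $- \frac{637}{127753544} \approx -4.9862 \cdot 10^{-6}$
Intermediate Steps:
$Q = - \frac{14}{9}$ ($Q = -2 + \frac{1}{9} \cdot 4 = -2 + \frac{4}{9} = - \frac{14}{9} \approx -1.5556$)
$u = - \frac{637}{9}$ ($u = \left(- \frac{14}{9} + \left(7 - 0\right)\right) \left(-13\right) = \left(- \frac{14}{9} + \left(7 + 0\right)\right) \left(-13\right) = \left(- \frac{14}{9} + 7\right) \left(-13\right) = \frac{49}{9} \left(-13\right) = - \frac{637}{9} \approx -70.778$)
$D{\left(L \right)} = -3 + L^{2} + 927 L$ ($D{\left(L \right)} = -3 + \left(\left(L^{2} + 926 L\right) + L\right) = -3 + \left(L^{2} + 927 L\right) = -3 + L^{2} + 927 L$)
$\frac{1}{D{\left(-583 \right)} + \frac{1}{F{\left(u \right)}}} = \frac{1}{\left(-3 + \left(-583\right)^{2} + 927 \left(-583\right)\right) + \frac{1}{- \frac{637}{9}}} = \frac{1}{\left(-3 + 339889 - 540441\right) - \frac{9}{637}} = \frac{1}{-200555 - \frac{9}{637}} = \frac{1}{- \frac{127753544}{637}} = - \frac{637}{127753544}$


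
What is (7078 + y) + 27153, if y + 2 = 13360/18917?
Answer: 647523353/18917 ≈ 34230.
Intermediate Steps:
y = -24474/18917 (y = -2 + 13360/18917 = -24474/18917 ≈ -1.2938)
(7078 + y) + 27153 = (7078 - 24474/18917) + 27153 = 133870052/18917 + 27153 = 647523353/18917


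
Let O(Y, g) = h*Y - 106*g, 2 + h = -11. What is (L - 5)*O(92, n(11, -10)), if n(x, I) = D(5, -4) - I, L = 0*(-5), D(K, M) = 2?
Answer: 12340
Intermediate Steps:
h = -13 (h = -2 - 11 = -13)
L = 0
n(x, I) = 2 - I
O(Y, g) = -106*g - 13*Y (O(Y, g) = -13*Y - 106*g = -106*g - 13*Y)
(L - 5)*O(92, n(11, -10)) = (0 - 5)*(-106*(2 - 1*(-10)) - 13*92) = -5*(-106*(2 + 10) - 1196) = -5*(-106*12 - 1196) = -5*(-1272 - 1196) = -5*(-2468) = 12340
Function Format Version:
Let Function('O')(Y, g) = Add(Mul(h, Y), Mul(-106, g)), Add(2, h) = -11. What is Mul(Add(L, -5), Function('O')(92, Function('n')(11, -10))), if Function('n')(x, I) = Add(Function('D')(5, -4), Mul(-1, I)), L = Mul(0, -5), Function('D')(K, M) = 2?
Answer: 12340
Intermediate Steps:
h = -13 (h = Add(-2, -11) = -13)
L = 0
Function('n')(x, I) = Add(2, Mul(-1, I))
Function('O')(Y, g) = Add(Mul(-106, g), Mul(-13, Y)) (Function('O')(Y, g) = Add(Mul(-13, Y), Mul(-106, g)) = Add(Mul(-106, g), Mul(-13, Y)))
Mul(Add(L, -5), Function('O')(92, Function('n')(11, -10))) = Mul(Add(0, -5), Add(Mul(-106, Add(2, Mul(-1, -10))), Mul(-13, 92))) = Mul(-5, Add(Mul(-106, Add(2, 10)), -1196)) = Mul(-5, Add(Mul(-106, 12), -1196)) = Mul(-5, Add(-1272, -1196)) = Mul(-5, -2468) = 12340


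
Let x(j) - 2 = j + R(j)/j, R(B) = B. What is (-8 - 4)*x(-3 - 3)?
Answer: 36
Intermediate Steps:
x(j) = 3 + j (x(j) = 2 + (j + j/j) = 2 + (j + 1) = 2 + (1 + j) = 3 + j)
(-8 - 4)*x(-3 - 3) = (-8 - 4)*(3 + (-3 - 3)) = -12*(3 - 6) = -12*(-3) = 36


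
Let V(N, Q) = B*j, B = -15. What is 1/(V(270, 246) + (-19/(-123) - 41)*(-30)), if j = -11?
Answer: 41/57005 ≈ 0.00071924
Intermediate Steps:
V(N, Q) = 165 (V(N, Q) = -15*(-11) = 165)
1/(V(270, 246) + (-19/(-123) - 41)*(-30)) = 1/(165 + (-19/(-123) - 41)*(-30)) = 1/(165 + (-19*(-1/123) - 41)*(-30)) = 1/(165 + (19/123 - 41)*(-30)) = 1/(165 - 5024/123*(-30)) = 1/(165 + 50240/41) = 1/(57005/41) = 41/57005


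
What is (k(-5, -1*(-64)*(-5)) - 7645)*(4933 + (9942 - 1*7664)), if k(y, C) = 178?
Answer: -53844537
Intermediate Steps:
(k(-5, -1*(-64)*(-5)) - 7645)*(4933 + (9942 - 1*7664)) = (178 - 7645)*(4933 + (9942 - 1*7664)) = -7467*(4933 + (9942 - 7664)) = -7467*(4933 + 2278) = -7467*7211 = -53844537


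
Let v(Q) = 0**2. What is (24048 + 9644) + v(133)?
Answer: 33692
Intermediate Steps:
v(Q) = 0
(24048 + 9644) + v(133) = (24048 + 9644) + 0 = 33692 + 0 = 33692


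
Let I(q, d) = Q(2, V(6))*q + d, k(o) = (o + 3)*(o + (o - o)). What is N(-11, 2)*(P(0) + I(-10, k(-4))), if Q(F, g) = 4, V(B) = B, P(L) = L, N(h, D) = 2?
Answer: -72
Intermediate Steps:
k(o) = o*(3 + o) (k(o) = (3 + o)*(o + 0) = (3 + o)*o = o*(3 + o))
I(q, d) = d + 4*q (I(q, d) = 4*q + d = d + 4*q)
N(-11, 2)*(P(0) + I(-10, k(-4))) = 2*(0 + (-4*(3 - 4) + 4*(-10))) = 2*(0 + (-4*(-1) - 40)) = 2*(0 + (4 - 40)) = 2*(0 - 36) = 2*(-36) = -72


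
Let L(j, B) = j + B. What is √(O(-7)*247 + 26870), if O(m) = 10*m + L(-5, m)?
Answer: 2*√1654 ≈ 81.339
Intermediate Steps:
L(j, B) = B + j
O(m) = -5 + 11*m (O(m) = 10*m + (m - 5) = 10*m + (-5 + m) = -5 + 11*m)
√(O(-7)*247 + 26870) = √((-5 + 11*(-7))*247 + 26870) = √((-5 - 77)*247 + 26870) = √(-82*247 + 26870) = √(-20254 + 26870) = √6616 = 2*√1654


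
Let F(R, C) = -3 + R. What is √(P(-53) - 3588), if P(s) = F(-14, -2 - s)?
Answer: I*√3605 ≈ 60.042*I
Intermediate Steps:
P(s) = -17 (P(s) = -3 - 14 = -17)
√(P(-53) - 3588) = √(-17 - 3588) = √(-3605) = I*√3605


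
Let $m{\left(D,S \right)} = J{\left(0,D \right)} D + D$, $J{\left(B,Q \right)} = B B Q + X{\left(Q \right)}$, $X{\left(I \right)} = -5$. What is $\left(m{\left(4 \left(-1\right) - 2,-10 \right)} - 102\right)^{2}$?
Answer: $6084$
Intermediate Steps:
$J{\left(B,Q \right)} = -5 + Q B^{2}$ ($J{\left(B,Q \right)} = B B Q - 5 = B^{2} Q - 5 = Q B^{2} - 5 = -5 + Q B^{2}$)
$m{\left(D,S \right)} = - 4 D$ ($m{\left(D,S \right)} = \left(-5 + D 0^{2}\right) D + D = \left(-5 + D 0\right) D + D = \left(-5 + 0\right) D + D = - 5 D + D = - 4 D$)
$\left(m{\left(4 \left(-1\right) - 2,-10 \right)} - 102\right)^{2} = \left(- 4 \left(4 \left(-1\right) - 2\right) - 102\right)^{2} = \left(- 4 \left(-4 - 2\right) - 102\right)^{2} = \left(\left(-4\right) \left(-6\right) - 102\right)^{2} = \left(24 - 102\right)^{2} = \left(-78\right)^{2} = 6084$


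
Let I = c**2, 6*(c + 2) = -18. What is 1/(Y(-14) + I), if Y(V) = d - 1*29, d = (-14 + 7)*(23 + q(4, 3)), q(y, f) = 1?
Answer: -1/172 ≈ -0.0058140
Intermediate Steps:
c = -5 (c = -2 + (1/6)*(-18) = -2 - 3 = -5)
d = -168 (d = (-14 + 7)*(23 + 1) = -7*24 = -168)
Y(V) = -197 (Y(V) = -168 - 1*29 = -168 - 29 = -197)
I = 25 (I = (-5)**2 = 25)
1/(Y(-14) + I) = 1/(-197 + 25) = 1/(-172) = -1/172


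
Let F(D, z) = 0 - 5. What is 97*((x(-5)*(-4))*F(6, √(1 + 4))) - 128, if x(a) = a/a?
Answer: 1812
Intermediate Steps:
x(a) = 1
F(D, z) = -5
97*((x(-5)*(-4))*F(6, √(1 + 4))) - 128 = 97*((1*(-4))*(-5)) - 128 = 97*(-4*(-5)) - 128 = 97*20 - 128 = 1940 - 128 = 1812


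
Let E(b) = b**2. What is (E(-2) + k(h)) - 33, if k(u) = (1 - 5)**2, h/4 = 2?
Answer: -13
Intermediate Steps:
h = 8 (h = 4*2 = 8)
k(u) = 16 (k(u) = (-4)**2 = 16)
(E(-2) + k(h)) - 33 = ((-2)**2 + 16) - 33 = (4 + 16) - 33 = 20 - 33 = -13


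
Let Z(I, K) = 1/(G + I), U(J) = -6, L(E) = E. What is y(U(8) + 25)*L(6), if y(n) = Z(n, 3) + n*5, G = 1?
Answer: 5703/10 ≈ 570.30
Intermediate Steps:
Z(I, K) = 1/(1 + I)
y(n) = 1/(1 + n) + 5*n (y(n) = 1/(1 + n) + n*5 = 1/(1 + n) + 5*n)
y(U(8) + 25)*L(6) = ((1 + 5*(-6 + 25)*(1 + (-6 + 25)))/(1 + (-6 + 25)))*6 = ((1 + 5*19*(1 + 19))/(1 + 19))*6 = ((1 + 5*19*20)/20)*6 = ((1 + 1900)/20)*6 = ((1/20)*1901)*6 = (1901/20)*6 = 5703/10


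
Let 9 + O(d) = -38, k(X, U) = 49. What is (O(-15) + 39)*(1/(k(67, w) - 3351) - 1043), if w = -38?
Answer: 13775948/1651 ≈ 8344.0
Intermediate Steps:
O(d) = -47 (O(d) = -9 - 38 = -47)
(O(-15) + 39)*(1/(k(67, w) - 3351) - 1043) = (-47 + 39)*(1/(49 - 3351) - 1043) = -8*(1/(-3302) - 1043) = -8*(-1/3302 - 1043) = -8*(-3443987/3302) = 13775948/1651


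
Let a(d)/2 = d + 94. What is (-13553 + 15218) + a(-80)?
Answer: 1693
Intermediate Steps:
a(d) = 188 + 2*d (a(d) = 2*(d + 94) = 2*(94 + d) = 188 + 2*d)
(-13553 + 15218) + a(-80) = (-13553 + 15218) + (188 + 2*(-80)) = 1665 + (188 - 160) = 1665 + 28 = 1693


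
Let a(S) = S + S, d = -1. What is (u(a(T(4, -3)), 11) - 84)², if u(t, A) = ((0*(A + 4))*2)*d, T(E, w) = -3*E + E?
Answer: 7056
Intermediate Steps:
T(E, w) = -2*E
a(S) = 2*S
u(t, A) = 0 (u(t, A) = ((0*(A + 4))*2)*(-1) = ((0*(4 + A))*2)*(-1) = (0*2)*(-1) = 0*(-1) = 0)
(u(a(T(4, -3)), 11) - 84)² = (0 - 84)² = (-84)² = 7056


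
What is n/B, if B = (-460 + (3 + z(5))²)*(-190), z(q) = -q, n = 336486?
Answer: 56081/14440 ≈ 3.8837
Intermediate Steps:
B = 86640 (B = (-460 + (3 - 1*5)²)*(-190) = (-460 + (3 - 5)²)*(-190) = (-460 + (-2)²)*(-190) = (-460 + 4)*(-190) = -456*(-190) = 86640)
n/B = 336486/86640 = 336486*(1/86640) = 56081/14440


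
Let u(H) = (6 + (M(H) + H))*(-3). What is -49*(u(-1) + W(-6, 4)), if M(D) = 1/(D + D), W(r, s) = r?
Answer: 1911/2 ≈ 955.50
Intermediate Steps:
M(D) = 1/(2*D)
u(H) = -18 - 3*H - 3/(2*H) (u(H) = (6 + (1/(2*H) + H))*(-3) = (6 + (H + 1/(2*H)))*(-3) = (6 + H + 1/(2*H))*(-3) = -18 - 3*H - 3/(2*H))
-49*(u(-1) + W(-6, 4)) = -49*((-18 - 3*(-1) - 3/2/(-1)) - 6) = -49*((-18 + 3 - 3/2*(-1)) - 6) = -49*((-18 + 3 + 3/2) - 6) = -49*(-27/2 - 6) = -49*(-39/2) = 1911/2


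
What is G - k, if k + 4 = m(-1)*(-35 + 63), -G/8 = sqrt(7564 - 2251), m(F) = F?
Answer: 32 - 8*sqrt(5313) ≈ -551.12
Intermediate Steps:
G = -8*sqrt(5313) (G = -8*sqrt(7564 - 2251) = -8*sqrt(5313) ≈ -583.12)
k = -32 (k = -4 - (-35 + 63) = -4 - 1*28 = -4 - 28 = -32)
G - k = -8*sqrt(5313) - 1*(-32) = -8*sqrt(5313) + 32 = 32 - 8*sqrt(5313)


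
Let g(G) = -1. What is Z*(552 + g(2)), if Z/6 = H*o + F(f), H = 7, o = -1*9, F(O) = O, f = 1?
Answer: -204972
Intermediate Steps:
o = -9
Z = -372 (Z = 6*(7*(-9) + 1) = 6*(-63 + 1) = 6*(-62) = -372)
Z*(552 + g(2)) = -372*(552 - 1) = -372*551 = -204972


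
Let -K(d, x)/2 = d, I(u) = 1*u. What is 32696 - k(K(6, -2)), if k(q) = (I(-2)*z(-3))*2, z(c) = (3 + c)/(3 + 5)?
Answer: 32696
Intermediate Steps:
I(u) = u
z(c) = 3/8 + c/8 (z(c) = (3 + c)/8 = (3 + c)*(1/8) = 3/8 + c/8)
K(d, x) = -2*d
k(q) = 0 (k(q) = -2*(3/8 + (1/8)*(-3))*2 = -2*(3/8 - 3/8)*2 = -2*0*2 = 0*2 = 0)
32696 - k(K(6, -2)) = 32696 - 1*0 = 32696 + 0 = 32696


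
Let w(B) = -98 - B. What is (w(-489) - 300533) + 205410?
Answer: -94732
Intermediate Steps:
(w(-489) - 300533) + 205410 = ((-98 - 1*(-489)) - 300533) + 205410 = ((-98 + 489) - 300533) + 205410 = (391 - 300533) + 205410 = -300142 + 205410 = -94732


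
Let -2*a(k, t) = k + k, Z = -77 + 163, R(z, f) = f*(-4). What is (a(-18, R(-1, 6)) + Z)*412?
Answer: 42848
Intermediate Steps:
R(z, f) = -4*f
Z = 86
a(k, t) = -k (a(k, t) = -(k + k)/2 = -k)
(a(-18, R(-1, 6)) + Z)*412 = (-1*(-18) + 86)*412 = (18 + 86)*412 = 104*412 = 42848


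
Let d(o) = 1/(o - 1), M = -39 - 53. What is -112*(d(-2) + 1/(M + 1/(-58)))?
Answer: 205744/5337 ≈ 38.550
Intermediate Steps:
M = -92
d(o) = 1/(-1 + o)
-112*(d(-2) + 1/(M + 1/(-58))) = -112*(1/(-1 - 2) + 1/(-92 + 1/(-58))) = -112*(1/(-3) + 1/(-92 - 1/58)) = -112*(-⅓ + 1/(-5337/58)) = -112*(-⅓ - 58/5337) = -112*(-1837/5337) = 205744/5337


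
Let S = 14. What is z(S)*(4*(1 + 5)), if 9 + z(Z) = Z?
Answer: 120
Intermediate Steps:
z(Z) = -9 + Z
z(S)*(4*(1 + 5)) = (-9 + 14)*(4*(1 + 5)) = 5*(4*6) = 5*24 = 120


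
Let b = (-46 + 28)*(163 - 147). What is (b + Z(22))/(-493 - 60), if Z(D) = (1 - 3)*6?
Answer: 300/553 ≈ 0.54250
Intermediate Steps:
b = -288 (b = -18*16 = -288)
Z(D) = -12 (Z(D) = -2*6 = -12)
(b + Z(22))/(-493 - 60) = (-288 - 12)/(-493 - 60) = -300/(-553) = -300*(-1/553) = 300/553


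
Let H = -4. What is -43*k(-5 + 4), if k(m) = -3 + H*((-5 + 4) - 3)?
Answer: -559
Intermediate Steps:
k(m) = 13 (k(m) = -3 - 4*((-5 + 4) - 3) = -3 - 4*(-1 - 3) = -3 - 4*(-4) = -3 + 16 = 13)
-43*k(-5 + 4) = -43*13 = -559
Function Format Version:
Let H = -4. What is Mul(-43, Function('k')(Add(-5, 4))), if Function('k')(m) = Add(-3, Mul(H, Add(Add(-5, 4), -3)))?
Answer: -559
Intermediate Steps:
Function('k')(m) = 13 (Function('k')(m) = Add(-3, Mul(-4, Add(Add(-5, 4), -3))) = Add(-3, Mul(-4, Add(-1, -3))) = Add(-3, Mul(-4, -4)) = Add(-3, 16) = 13)
Mul(-43, Function('k')(Add(-5, 4))) = Mul(-43, 13) = -559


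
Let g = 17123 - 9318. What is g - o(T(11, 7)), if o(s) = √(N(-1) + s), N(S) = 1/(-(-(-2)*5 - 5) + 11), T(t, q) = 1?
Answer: 7805 - √42/6 ≈ 7803.9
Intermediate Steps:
g = 7805
N(S) = ⅙ (N(S) = 1/(-(-2*(-5) - 5) + 11) = 1/(-(10 - 5) + 11) = 1/(-1*5 + 11) = 1/(-5 + 11) = 1/6 = ⅙)
o(s) = √(⅙ + s)
g - o(T(11, 7)) = 7805 - √(6 + 36*1)/6 = 7805 - √(6 + 36)/6 = 7805 - √42/6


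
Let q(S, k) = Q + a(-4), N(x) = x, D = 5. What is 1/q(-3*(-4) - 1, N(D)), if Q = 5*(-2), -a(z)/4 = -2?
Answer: -1/2 ≈ -0.50000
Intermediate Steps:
a(z) = 8 (a(z) = -4*(-2) = 8)
Q = -10
q(S, k) = -2 (q(S, k) = -10 + 8 = -2)
1/q(-3*(-4) - 1, N(D)) = 1/(-2) = -1/2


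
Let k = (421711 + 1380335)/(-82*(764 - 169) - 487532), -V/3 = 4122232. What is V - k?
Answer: -1105421555011/89387 ≈ -1.2367e+7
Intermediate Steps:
V = -12366696 (V = -3*4122232 = -12366696)
k = -300341/89387 (k = 1802046/(-82*595 - 487532) = 1802046/(-48790 - 487532) = 1802046/(-536322) = 1802046*(-1/536322) = -300341/89387 ≈ -3.3600)
V - k = -12366696 - 1*(-300341/89387) = -12366696 + 300341/89387 = -1105421555011/89387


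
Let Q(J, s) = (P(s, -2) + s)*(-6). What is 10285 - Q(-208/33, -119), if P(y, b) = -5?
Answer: 9541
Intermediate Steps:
Q(J, s) = 30 - 6*s (Q(J, s) = (-5 + s)*(-6) = 30 - 6*s)
10285 - Q(-208/33, -119) = 10285 - (30 - 6*(-119)) = 10285 - (30 + 714) = 10285 - 1*744 = 10285 - 744 = 9541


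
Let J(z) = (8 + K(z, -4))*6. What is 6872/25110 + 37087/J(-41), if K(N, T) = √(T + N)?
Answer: 621210904/1368495 - 37087*I*√5/218 ≈ 453.94 - 380.41*I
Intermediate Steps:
K(N, T) = √(N + T)
J(z) = 48 + 6*√(-4 + z) (J(z) = (8 + √(z - 4))*6 = (8 + √(-4 + z))*6 = 48 + 6*√(-4 + z))
6872/25110 + 37087/J(-41) = 6872/25110 + 37087/(48 + 6*√(-4 - 41)) = 6872*(1/25110) + 37087/(48 + 6*√(-45)) = 3436/12555 + 37087/(48 + 6*(3*I*√5)) = 3436/12555 + 37087/(48 + 18*I*√5)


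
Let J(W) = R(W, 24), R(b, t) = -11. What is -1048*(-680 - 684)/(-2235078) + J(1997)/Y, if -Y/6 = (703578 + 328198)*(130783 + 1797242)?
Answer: -86170734665117429/134733883065998400 ≈ -0.63956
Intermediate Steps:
J(W) = -11
Y = -11935739534400 (Y = -6*(703578 + 328198)*(130783 + 1797242) = -6190656*1928025 = -6*1989289922400 = -11935739534400)
-1048*(-680 - 684)/(-2235078) + J(1997)/Y = -1048*(-680 - 684)/(-2235078) - 11/(-11935739534400) = -1048*(-1364)*(-1/2235078) - 11*(-1/11935739534400) = 1429472*(-1/2235078) + 1/1085067230400 = -714736/1117539 + 1/1085067230400 = -86170734665117429/134733883065998400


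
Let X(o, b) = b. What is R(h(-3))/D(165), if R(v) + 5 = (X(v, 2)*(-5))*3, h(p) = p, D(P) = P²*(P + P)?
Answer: -7/1796850 ≈ -3.8957e-6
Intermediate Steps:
D(P) = 2*P³ (D(P) = P²*(2*P) = 2*P³)
R(v) = -35 (R(v) = -5 + (2*(-5))*3 = -5 - 10*3 = -5 - 30 = -35)
R(h(-3))/D(165) = -35/(2*165³) = -35/(2*4492125) = -35/8984250 = -35*1/8984250 = -7/1796850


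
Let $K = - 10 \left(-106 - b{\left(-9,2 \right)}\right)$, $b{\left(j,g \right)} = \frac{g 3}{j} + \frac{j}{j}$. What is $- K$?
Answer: $- \frac{3190}{3} \approx -1063.3$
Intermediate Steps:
$b{\left(j,g \right)} = 1 + \frac{3 g}{j}$ ($b{\left(j,g \right)} = \frac{3 g}{j} + 1 = 1 + \frac{3 g}{j}$)
$K = \frac{3190}{3}$ ($K = - 10 \left(-106 - \frac{-9 + 3 \cdot 2}{-9}\right) = - 10 \left(-106 - - \frac{-9 + 6}{9}\right) = - 10 \left(-106 - \left(- \frac{1}{9}\right) \left(-3\right)\right) = - 10 \left(-106 - \frac{1}{3}\right) = \left(-10\right) \left(- \frac{319}{3}\right) = \frac{3190}{3} \approx 1063.3$)
$- K = \left(-1\right) \frac{3190}{3} = - \frac{3190}{3}$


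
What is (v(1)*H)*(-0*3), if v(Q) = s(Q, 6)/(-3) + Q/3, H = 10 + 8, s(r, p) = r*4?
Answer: 0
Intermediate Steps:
s(r, p) = 4*r
H = 18
v(Q) = -Q (v(Q) = (4*Q)/(-3) + Q/3 = (4*Q)*(-⅓) + Q*(⅓) = -4*Q/3 + Q/3 = -Q)
(v(1)*H)*(-0*3) = (-1*1*18)*(-0*3) = (-1*18)*(-1*0) = -18*0 = 0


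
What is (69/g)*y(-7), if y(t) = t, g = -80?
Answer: 483/80 ≈ 6.0375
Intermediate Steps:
(69/g)*y(-7) = (69/(-80))*(-7) = -1/80*69*(-7) = -69/80*(-7) = 483/80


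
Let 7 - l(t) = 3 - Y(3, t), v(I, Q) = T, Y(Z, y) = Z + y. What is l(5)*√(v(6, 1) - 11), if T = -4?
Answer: 12*I*√15 ≈ 46.476*I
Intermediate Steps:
v(I, Q) = -4
l(t) = 7 + t (l(t) = 7 - (3 - (3 + t)) = 7 - (3 + (-3 - t)) = 7 - (-1)*t = 7 + t)
l(5)*√(v(6, 1) - 11) = (7 + 5)*√(-4 - 11) = 12*√(-15) = 12*(I*√15) = 12*I*√15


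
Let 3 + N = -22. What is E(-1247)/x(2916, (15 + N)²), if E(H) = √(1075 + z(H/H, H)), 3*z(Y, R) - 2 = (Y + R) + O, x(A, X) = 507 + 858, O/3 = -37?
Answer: √5610/4095 ≈ 0.018291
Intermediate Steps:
O = -111 (O = 3*(-37) = -111)
N = -25 (N = -3 - 22 = -25)
x(A, X) = 1365
z(Y, R) = -109/3 + R/3 + Y/3 (z(Y, R) = ⅔ + ((Y + R) - 111)/3 = ⅔ + ((R + Y) - 111)/3 = ⅔ + (-111 + R + Y)/3 = ⅔ + (-37 + R/3 + Y/3) = -109/3 + R/3 + Y/3)
E(H) = √(1039 + H/3) (E(H) = √(1075 + (-109/3 + H/3 + (H/H)/3)) = √(1075 + (-109/3 + H/3 + (⅓)*1)) = √(1075 + (-109/3 + H/3 + ⅓)) = √(1075 + (-36 + H/3)) = √(1039 + H/3))
E(-1247)/x(2916, (15 + N)²) = (√(9351 + 3*(-1247))/3)/1365 = (√(9351 - 3741)/3)*(1/1365) = (√5610/3)*(1/1365) = √5610/4095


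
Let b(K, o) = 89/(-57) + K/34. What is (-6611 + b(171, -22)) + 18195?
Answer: 22456513/1938 ≈ 11587.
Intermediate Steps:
b(K, o) = -89/57 + K/34 (b(K, o) = 89*(-1/57) + K*(1/34) = -89/57 + K/34)
(-6611 + b(171, -22)) + 18195 = (-6611 + (-89/57 + (1/34)*171)) + 18195 = (-6611 + (-89/57 + 171/34)) + 18195 = (-6611 + 6721/1938) + 18195 = -12805397/1938 + 18195 = 22456513/1938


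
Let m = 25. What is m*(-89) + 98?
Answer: -2127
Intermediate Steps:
m*(-89) + 98 = 25*(-89) + 98 = -2225 + 98 = -2127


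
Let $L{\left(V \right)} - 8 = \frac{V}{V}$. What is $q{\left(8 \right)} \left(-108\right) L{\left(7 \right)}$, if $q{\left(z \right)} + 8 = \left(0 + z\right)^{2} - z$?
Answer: $-46656$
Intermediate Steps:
$L{\left(V \right)} = 9$ ($L{\left(V \right)} = 8 + \frac{V}{V} = 8 + 1 = 9$)
$q{\left(z \right)} = -8 + z^{2} - z$ ($q{\left(z \right)} = -8 - \left(z - \left(0 + z\right)^{2}\right) = -8 + \left(z^{2} - z\right) = -8 + z^{2} - z$)
$q{\left(8 \right)} \left(-108\right) L{\left(7 \right)} = \left(-8 + 8^{2} - 8\right) \left(-108\right) 9 = \left(-8 + 64 - 8\right) \left(-108\right) 9 = 48 \left(-108\right) 9 = \left(-5184\right) 9 = -46656$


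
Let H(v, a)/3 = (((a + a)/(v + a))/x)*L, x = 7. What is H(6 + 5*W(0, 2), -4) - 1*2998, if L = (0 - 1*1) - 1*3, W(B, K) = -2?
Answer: -20998/7 ≈ -2999.7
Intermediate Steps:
L = -4 (L = (0 - 1) - 3 = -1 - 3 = -4)
H(v, a) = -24*a/(7*(a + v)) (H(v, a) = 3*((((a + a)/(v + a))/7)*(-4)) = 3*((((2*a)/(a + v))*(⅐))*(-4)) = 3*(((2*a/(a + v))*(⅐))*(-4)) = 3*((2*a/(7*(a + v)))*(-4)) = 3*(-8*a/(7*(a + v))) = -24*a/(7*(a + v)))
H(6 + 5*W(0, 2), -4) - 1*2998 = -24*(-4)/(7*(-4) + 7*(6 + 5*(-2))) - 1*2998 = -24*(-4)/(-28 + 7*(6 - 10)) - 2998 = -24*(-4)/(-28 + 7*(-4)) - 2998 = -24*(-4)/(-28 - 28) - 2998 = -24*(-4)/(-56) - 2998 = -24*(-4)*(-1/56) - 2998 = -12/7 - 2998 = -20998/7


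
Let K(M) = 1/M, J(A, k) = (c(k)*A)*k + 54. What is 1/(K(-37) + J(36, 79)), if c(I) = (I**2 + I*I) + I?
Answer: 37/1321770905 ≈ 2.7993e-8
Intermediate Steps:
c(I) = I + 2*I**2 (c(I) = (I**2 + I**2) + I = 2*I**2 + I = I + 2*I**2)
J(A, k) = 54 + A*k**2*(1 + 2*k) (J(A, k) = ((k*(1 + 2*k))*A)*k + 54 = (A*k*(1 + 2*k))*k + 54 = A*k**2*(1 + 2*k) + 54 = 54 + A*k**2*(1 + 2*k))
K(M) = 1/M
1/(K(-37) + J(36, 79)) = 1/(1/(-37) + (54 + 36*79**2*(1 + 2*79))) = 1/(-1/37 + (54 + 36*6241*(1 + 158))) = 1/(-1/37 + (54 + 36*6241*159)) = 1/(-1/37 + (54 + 35723484)) = 1/(-1/37 + 35723538) = 1/(1321770905/37) = 37/1321770905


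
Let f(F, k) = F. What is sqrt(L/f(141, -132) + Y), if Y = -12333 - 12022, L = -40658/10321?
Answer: I*sqrt(51578702568138693)/1455261 ≈ 156.06*I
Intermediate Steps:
L = -40658/10321 (L = -40658*1/10321 = -40658/10321 ≈ -3.9393)
Y = -24355
sqrt(L/f(141, -132) + Y) = sqrt(-40658/10321/141 - 24355) = sqrt(-40658/10321*1/141 - 24355) = sqrt(-40658/1455261 - 24355) = sqrt(-35442922313/1455261) = I*sqrt(51578702568138693)/1455261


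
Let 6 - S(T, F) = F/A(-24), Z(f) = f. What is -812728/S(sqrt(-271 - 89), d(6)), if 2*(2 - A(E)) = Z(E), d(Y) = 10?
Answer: -5689096/37 ≈ -1.5376e+5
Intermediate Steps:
A(E) = 2 - E/2
S(T, F) = 6 - F/14 (S(T, F) = 6 - F/(2 - 1/2*(-24)) = 6 - F/(2 + 12) = 6 - F/14)
-812728/S(sqrt(-271 - 89), d(6)) = -812728/(6 - 1/14*10) = -812728/(6 - 5/7) = -812728/37/7 = -812728*7/37 = -5689096/37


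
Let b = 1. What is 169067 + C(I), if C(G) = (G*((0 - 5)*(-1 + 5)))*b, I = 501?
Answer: 159047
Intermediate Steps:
C(G) = -20*G (C(G) = (G*((0 - 5)*(-1 + 5)))*1 = (G*(-5*4))*1 = (G*(-20))*1 = -20*G*1 = -20*G)
169067 + C(I) = 169067 - 20*501 = 169067 - 10020 = 159047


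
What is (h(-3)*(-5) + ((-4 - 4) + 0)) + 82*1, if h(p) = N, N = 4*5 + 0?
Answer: -26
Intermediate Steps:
N = 20 (N = 20 + 0 = 20)
h(p) = 20
(h(-3)*(-5) + ((-4 - 4) + 0)) + 82*1 = (20*(-5) + ((-4 - 4) + 0)) + 82*1 = (-100 + (-8 + 0)) + 82 = (-100 - 8) + 82 = -108 + 82 = -26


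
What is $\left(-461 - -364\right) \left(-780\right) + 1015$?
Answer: $76675$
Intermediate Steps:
$\left(-461 - -364\right) \left(-780\right) + 1015 = \left(-461 + 364\right) \left(-780\right) + 1015 = \left(-97\right) \left(-780\right) + 1015 = 75660 + 1015 = 76675$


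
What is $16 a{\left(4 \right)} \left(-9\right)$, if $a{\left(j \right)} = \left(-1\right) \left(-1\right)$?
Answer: $-144$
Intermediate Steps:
$a{\left(j \right)} = 1$
$16 a{\left(4 \right)} \left(-9\right) = 16 \cdot 1 \left(-9\right) = 16 \left(-9\right) = -144$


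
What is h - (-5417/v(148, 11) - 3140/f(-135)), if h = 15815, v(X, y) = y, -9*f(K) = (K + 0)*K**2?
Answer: 9807717758/601425 ≈ 16307.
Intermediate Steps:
f(K) = -K**3/9 (f(K) = -(K + 0)*K**2/9 = -K*K**2/9 = -K**3/9)
h - (-5417/v(148, 11) - 3140/f(-135)) = 15815 - (-5417/11 - 3140/((-1/9*(-135)**3))) = 15815 - (-5417*1/11 - 3140/((-1/9*(-2460375)))) = 15815 - (-5417/11 - 3140/273375) = 15815 - (-5417/11 - 3140*1/273375) = 15815 - (-5417/11 - 628/54675) = 15815 - 1*(-296181383/601425) = 15815 + 296181383/601425 = 9807717758/601425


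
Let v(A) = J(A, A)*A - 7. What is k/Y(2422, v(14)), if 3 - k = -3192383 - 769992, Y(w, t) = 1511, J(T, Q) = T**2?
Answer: 3962378/1511 ≈ 2622.4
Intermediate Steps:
v(A) = -7 + A**3 (v(A) = A**2*A - 7 = A**3 - 7 = -7 + A**3)
k = 3962378 (k = 3 - (-3192383 - 769992) = 3 - 1*(-3962375) = 3 + 3962375 = 3962378)
k/Y(2422, v(14)) = 3962378/1511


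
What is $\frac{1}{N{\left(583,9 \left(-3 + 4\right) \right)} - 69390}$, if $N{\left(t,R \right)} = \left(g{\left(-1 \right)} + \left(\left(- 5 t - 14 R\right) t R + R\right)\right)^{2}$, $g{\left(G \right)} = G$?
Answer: $\frac{1}{254597733472771} \approx 3.9278 \cdot 10^{-15}$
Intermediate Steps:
$N{\left(t,R \right)} = \left(-1 + R + R t \left(- 14 R - 5 t\right)\right)^{2}$ ($N{\left(t,R \right)} = \left(-1 + \left(\left(- 5 t - 14 R\right) t R + R\right)\right)^{2} = \left(-1 + \left(\left(- 14 R - 5 t\right) t R + R\right)\right)^{2} = \left(-1 + \left(t \left(- 14 R - 5 t\right) R + R\right)\right)^{2} = \left(-1 + \left(R t \left(- 14 R - 5 t\right) + R\right)\right)^{2} = \left(-1 + \left(R + R t \left(- 14 R - 5 t\right)\right)\right)^{2} = \left(-1 + R + R t \left(- 14 R - 5 t\right)\right)^{2}$)
$\frac{1}{N{\left(583,9 \left(-3 + 4\right) \right)} - 69390} = \frac{1}{\left(1 - 9 \left(-3 + 4\right) + 5 \cdot 9 \left(-3 + 4\right) 583^{2} + 14 \cdot 583 \left(9 \left(-3 + 4\right)\right)^{2}\right)^{2} - 69390} = \frac{1}{\left(1 - 9 \cdot 1 + 5 \cdot 9 \cdot 1 \cdot 339889 + 14 \cdot 583 \left(9 \cdot 1\right)^{2}\right)^{2} - 69390} = \frac{1}{\left(1 - 9 + 5 \cdot 9 \cdot 339889 + 14 \cdot 583 \cdot 9^{2}\right)^{2} - 69390} = \frac{1}{\left(1 - 9 + 15295005 + 14 \cdot 583 \cdot 81\right)^{2} - 69390} = \frac{1}{\left(1 - 9 + 15295005 + 661122\right)^{2} - 69390} = \frac{1}{15956119^{2} - 69390} = \frac{1}{254597733542161 - 69390} = \frac{1}{254597733472771}$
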